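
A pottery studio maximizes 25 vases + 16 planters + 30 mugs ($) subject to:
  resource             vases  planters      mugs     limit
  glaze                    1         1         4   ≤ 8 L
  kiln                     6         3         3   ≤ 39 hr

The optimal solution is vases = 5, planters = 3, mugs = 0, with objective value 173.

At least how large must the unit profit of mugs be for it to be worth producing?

At the optimum: glaze uses 8 of 8 (binding); kiln uses 39 of 39 (binding).
Dual feasibility on the basic columns requires 1·y_glaze + 6·y_kiln = 25, 1·y_glaze + 3·y_kiln = 16.
This yields shadow prices y_glaze = 7, y_kiln = 3.
mugs enters the basis when its profit ≥ yᵀa₃ = 7·4 + 3·3 = 37.

37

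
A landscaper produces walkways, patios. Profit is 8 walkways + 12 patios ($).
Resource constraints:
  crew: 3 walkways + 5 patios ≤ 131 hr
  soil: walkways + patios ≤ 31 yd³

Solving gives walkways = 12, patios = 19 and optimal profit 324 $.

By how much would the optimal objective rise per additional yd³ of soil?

2

At the optimum: crew uses 131 of 131 (binding); soil uses 31 of 31 (binding).
From A_Bᵀ y = c: 3·y_crew + 1·y_soil = 8; 5·y_crew + 1·y_soil = 12.
Solving: y_crew = 2, y_soil = 2.
Shadow price of soil = 2.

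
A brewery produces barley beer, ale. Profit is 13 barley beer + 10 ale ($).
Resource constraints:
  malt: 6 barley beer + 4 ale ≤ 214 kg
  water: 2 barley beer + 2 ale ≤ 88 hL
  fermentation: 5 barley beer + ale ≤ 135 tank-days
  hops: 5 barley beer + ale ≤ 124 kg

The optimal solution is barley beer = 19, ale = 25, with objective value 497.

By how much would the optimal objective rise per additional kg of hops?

0

Binding: malt and water. Non-binding: fermentation (15 unused), hops (4 unused).
Slack constraints have shadow price 0 (complementary slackness).
The binding rows give the dual system: 6·y_malt + 2·y_water = 13 and 4·y_malt + 2·y_water = 10.
→ y_malt = 1.5 and y_water = 2.
Shadow price of hops = 0.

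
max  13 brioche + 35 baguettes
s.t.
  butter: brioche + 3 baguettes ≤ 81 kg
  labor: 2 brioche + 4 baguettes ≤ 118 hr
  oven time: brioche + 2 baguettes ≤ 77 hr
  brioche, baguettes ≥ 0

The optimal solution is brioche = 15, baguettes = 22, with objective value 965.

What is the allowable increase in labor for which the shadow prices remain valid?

Binding constraints: butter, labor. The basis is B = [[1,3],[2,4]] with det -2.
Per unit increase in labor, x* moves by d = (1.5, -0.5).
The basis stays optimal until oven time becomes binding; allowable increase = 36 hr.

36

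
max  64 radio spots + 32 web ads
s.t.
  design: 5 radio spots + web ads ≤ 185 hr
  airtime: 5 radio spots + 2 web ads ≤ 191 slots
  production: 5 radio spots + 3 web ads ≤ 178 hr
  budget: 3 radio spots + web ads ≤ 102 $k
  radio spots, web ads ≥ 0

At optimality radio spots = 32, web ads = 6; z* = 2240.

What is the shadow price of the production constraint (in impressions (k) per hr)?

8

Binding: production and budget. Non-binding: design (19 unused), airtime (19 unused).
Since design, airtime are not tight, their duals are 0.
From A_Bᵀ y = c: 5·y_production + 3·y_budget = 64; 3·y_production + 1·y_budget = 32.
Solving: y_production = 8, y_budget = 8.
Shadow price of production = 8.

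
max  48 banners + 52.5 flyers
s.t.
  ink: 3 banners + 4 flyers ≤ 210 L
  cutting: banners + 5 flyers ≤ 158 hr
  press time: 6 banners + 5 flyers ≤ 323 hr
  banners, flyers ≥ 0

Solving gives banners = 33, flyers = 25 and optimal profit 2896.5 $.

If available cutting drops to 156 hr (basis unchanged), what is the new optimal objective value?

2890.5

Check each constraint at x*: ink 199/210 (slack 11); cutting 158/158 (tight); press time 323/323 (tight).
By complementary slackness, y = 0 for the non-binding constraint.
The binding rows give the dual system: 1·y_cutting + 6·y_press time = 48 and 5·y_cutting + 5·y_press time = 52.5.
Solving: y_cutting = 3, y_press time = 7.5.
Δz = y_cutting·Δb = 3 × (-2) = -6, so new z* = 2896.5 − 6 = 2890.5.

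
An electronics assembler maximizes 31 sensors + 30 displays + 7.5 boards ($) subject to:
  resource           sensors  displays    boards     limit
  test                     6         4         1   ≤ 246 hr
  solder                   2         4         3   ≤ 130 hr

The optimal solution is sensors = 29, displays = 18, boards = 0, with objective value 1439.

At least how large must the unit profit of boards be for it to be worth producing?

Both test and solder are binding at x*.
The binding rows give the dual system: 6·y_test + 2·y_solder = 31 and 4·y_test + 4·y_solder = 30.
→ y_test = 4 and y_solder = 3.5.
boards enters the basis when its profit ≥ yᵀa₃ = 4·1 + 3.5·3 = 14.5.

14.5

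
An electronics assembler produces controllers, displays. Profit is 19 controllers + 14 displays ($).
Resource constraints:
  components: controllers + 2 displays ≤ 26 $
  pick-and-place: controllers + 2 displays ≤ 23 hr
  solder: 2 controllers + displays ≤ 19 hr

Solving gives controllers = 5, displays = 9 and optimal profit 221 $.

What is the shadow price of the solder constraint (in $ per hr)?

At the optimum: components uses 23 of 26 (slack = 3); pick-and-place uses 23 of 23 (binding); solder uses 19 of 19 (binding).
By complementary slackness, y = 0 for the non-binding constraint.
Dual feasibility on the basic columns requires 1·y_pick-and-place + 2·y_solder = 19, 2·y_pick-and-place + 1·y_solder = 14.
Solving: y_pick-and-place = 3, y_solder = 8.
Shadow price of solder = 8.

8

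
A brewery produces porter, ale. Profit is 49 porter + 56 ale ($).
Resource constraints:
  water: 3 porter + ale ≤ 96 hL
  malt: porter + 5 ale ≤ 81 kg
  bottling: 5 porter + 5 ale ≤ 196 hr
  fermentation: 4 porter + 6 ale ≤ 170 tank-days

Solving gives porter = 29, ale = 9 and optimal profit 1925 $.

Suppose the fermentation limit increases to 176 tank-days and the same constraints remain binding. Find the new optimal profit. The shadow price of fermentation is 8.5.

Δb = 6, so new z* = 1925 + (8.5)·(6) = 1925 + 51 = 1976.

1976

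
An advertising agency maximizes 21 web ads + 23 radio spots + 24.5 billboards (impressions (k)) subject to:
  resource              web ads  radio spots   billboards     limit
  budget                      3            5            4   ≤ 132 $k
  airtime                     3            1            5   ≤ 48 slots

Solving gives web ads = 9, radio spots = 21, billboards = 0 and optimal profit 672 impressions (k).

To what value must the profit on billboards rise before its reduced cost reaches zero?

Both budget and airtime are binding at x*.
Dual feasibility on the basic columns requires 3·y_budget + 3·y_airtime = 21, 5·y_budget + 1·y_airtime = 23.
→ y_budget = 4 and y_airtime = 3.
billboards enters the basis when its profit ≥ yᵀa₃ = 4·4 + 3·5 = 31.

31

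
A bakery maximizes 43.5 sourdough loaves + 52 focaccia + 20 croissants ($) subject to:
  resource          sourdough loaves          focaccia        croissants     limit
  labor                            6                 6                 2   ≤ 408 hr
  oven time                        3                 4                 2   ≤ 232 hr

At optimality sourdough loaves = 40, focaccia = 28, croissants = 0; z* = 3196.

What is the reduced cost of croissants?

-3

Both labor and oven time are binding at x*.
From A_Bᵀ y = c: 6·y_labor + 3·y_oven time = 43.5; 6·y_labor + 4·y_oven time = 52.
→ y_labor = 3 and y_oven time = 8.5.
Reduced cost of croissants: c₃ − yᵀa₃ = 20 − (3·2 + 8.5·2) = 20 − 23 = -3.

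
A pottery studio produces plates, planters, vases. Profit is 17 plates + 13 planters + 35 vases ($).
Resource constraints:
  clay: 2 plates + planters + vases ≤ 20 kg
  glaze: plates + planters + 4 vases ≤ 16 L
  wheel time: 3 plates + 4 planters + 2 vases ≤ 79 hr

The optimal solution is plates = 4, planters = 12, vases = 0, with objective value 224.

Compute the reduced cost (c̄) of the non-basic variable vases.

Binding: clay and glaze. Non-binding: wheel time (19 unused).
By complementary slackness, y = 0 for the non-binding constraint.
From A_Bᵀ y = c: 2·y_clay + 1·y_glaze = 17; 1·y_clay + 1·y_glaze = 13.
This yields shadow prices y_clay = 4, y_glaze = 9.
Reduced cost of vases: c₃ − yᵀa₃ = 35 − (4·1 + 9·4) = 35 − 40 = -5.

-5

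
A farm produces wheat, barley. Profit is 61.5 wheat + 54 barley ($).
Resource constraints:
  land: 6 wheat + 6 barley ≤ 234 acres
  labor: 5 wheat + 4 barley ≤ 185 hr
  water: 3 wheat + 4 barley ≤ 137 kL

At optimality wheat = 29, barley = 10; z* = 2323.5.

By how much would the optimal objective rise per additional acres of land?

4

Binding: land and labor. Non-binding: water (10 unused).
Since water is not tight, its dual is 0.
From A_Bᵀ y = c: 6·y_land + 5·y_labor = 61.5; 6·y_land + 4·y_labor = 54.
Solving: y_land = 4, y_labor = 7.5.
Shadow price of land = 4.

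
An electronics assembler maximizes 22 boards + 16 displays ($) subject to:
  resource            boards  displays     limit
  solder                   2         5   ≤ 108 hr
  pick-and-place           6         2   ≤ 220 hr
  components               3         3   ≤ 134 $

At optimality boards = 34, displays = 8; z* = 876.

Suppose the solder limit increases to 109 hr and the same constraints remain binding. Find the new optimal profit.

At the optimum: solder uses 108 of 108 (binding); pick-and-place uses 220 of 220 (binding); components uses 126 of 134 (slack = 8).
Since components is not tight, its dual is 0.
The binding rows give the dual system: 2·y_solder + 6·y_pick-and-place = 22 and 5·y_solder + 2·y_pick-and-place = 16.
→ y_solder = 2 and y_pick-and-place = 3.
Δz = y_solder·Δb = 2 × (1) = 2, so new z* = 876 + 2 = 878.

878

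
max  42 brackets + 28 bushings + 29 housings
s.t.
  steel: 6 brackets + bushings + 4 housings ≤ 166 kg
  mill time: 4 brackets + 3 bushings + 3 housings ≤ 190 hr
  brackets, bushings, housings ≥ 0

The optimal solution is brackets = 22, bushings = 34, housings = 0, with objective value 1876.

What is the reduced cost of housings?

Check each constraint at x*: steel 166/166 (tight); mill time 190/190 (tight).
From A_Bᵀ y = c: 6·y_steel + 4·y_mill time = 42; 1·y_steel + 3·y_mill time = 28.
Solving: y_steel = 1, y_mill time = 9.
Reduced cost of housings: c₃ − yᵀa₃ = 29 − (1·4 + 9·3) = 29 − 31 = -2.

-2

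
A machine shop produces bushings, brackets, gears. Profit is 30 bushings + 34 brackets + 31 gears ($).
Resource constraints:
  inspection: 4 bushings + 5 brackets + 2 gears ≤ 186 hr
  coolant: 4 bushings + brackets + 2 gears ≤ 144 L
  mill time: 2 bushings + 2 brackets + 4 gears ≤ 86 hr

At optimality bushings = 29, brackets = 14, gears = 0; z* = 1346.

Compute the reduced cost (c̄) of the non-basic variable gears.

Check each constraint at x*: inspection 186/186 (tight); coolant 130/144 (slack 14); mill time 86/86 (tight).
Since coolant is not tight, its dual is 0.
The binding rows give the dual system: 4·y_inspection + 2·y_mill time = 30 and 5·y_inspection + 2·y_mill time = 34.
This yields shadow prices y_inspection = 4, y_mill time = 7.
Reduced cost of gears: c₃ − yᵀa₃ = 31 − (4·2 + 7·4) = 31 − 36 = -5.

-5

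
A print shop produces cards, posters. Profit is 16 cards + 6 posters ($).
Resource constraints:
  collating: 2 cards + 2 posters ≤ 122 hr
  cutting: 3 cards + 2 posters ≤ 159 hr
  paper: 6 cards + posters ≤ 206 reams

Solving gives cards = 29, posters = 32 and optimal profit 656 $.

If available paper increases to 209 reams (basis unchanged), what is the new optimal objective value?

662

At the optimum: collating uses 122 of 122 (binding); cutting uses 151 of 159 (slack = 8); paper uses 206 of 206 (binding).
Slack constraints have shadow price 0 (complementary slackness).
From A_Bᵀ y = c: 2·y_collating + 6·y_paper = 16; 2·y_collating + 1·y_paper = 6.
Solving: y_collating = 2, y_paper = 2.
Δz = y_paper·Δb = 2 × (3) = 6, so new z* = 656 + 6 = 662.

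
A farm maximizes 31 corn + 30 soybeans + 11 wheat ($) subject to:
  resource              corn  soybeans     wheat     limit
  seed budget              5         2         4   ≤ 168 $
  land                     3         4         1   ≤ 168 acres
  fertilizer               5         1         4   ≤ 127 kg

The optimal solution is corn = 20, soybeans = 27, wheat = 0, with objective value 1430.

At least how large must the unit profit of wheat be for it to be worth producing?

At the optimum: seed budget uses 154 of 168 (slack = 14); land uses 168 of 168 (binding); fertilizer uses 127 of 127 (binding).
By complementary slackness, y = 0 for the non-binding constraint.
Dual feasibility on the basic columns requires 3·y_land + 5·y_fertilizer = 31, 4·y_land + 1·y_fertilizer = 30.
→ y_land = 7 and y_fertilizer = 2.
wheat enters the basis when its profit ≥ yᵀa₃ = 7·1 + 2·4 = 15.

15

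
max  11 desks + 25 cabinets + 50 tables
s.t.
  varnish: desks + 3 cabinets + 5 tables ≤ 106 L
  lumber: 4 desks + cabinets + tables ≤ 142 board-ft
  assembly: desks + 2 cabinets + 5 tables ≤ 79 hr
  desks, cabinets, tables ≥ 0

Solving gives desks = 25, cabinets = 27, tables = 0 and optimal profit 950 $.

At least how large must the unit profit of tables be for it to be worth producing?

At the optimum: varnish uses 106 of 106 (binding); lumber uses 127 of 142 (slack = 15); assembly uses 79 of 79 (binding).
Slack constraints have shadow price 0 (complementary slackness).
The binding rows give the dual system: 1·y_varnish + 1·y_assembly = 11 and 3·y_varnish + 2·y_assembly = 25.
Solving: y_varnish = 3, y_assembly = 8.
tables enters the basis when its profit ≥ yᵀa₃ = 3·5 + 8·5 = 55.

55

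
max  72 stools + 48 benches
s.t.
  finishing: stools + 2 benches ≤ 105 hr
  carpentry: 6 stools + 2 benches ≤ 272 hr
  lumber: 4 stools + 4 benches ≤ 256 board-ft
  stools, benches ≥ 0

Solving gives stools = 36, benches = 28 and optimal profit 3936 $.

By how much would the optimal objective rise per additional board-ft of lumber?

9

At the optimum: finishing uses 92 of 105 (slack = 13); carpentry uses 272 of 272 (binding); lumber uses 256 of 256 (binding).
By complementary slackness, y = 0 for the non-binding constraint.
The binding rows give the dual system: 6·y_carpentry + 4·y_lumber = 72 and 2·y_carpentry + 4·y_lumber = 48.
→ y_carpentry = 6 and y_lumber = 9.
Shadow price of lumber = 9.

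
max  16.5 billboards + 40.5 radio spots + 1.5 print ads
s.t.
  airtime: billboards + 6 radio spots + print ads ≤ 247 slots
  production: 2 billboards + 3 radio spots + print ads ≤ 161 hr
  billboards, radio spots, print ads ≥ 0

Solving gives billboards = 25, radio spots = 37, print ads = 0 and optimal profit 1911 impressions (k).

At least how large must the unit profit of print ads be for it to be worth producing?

Both airtime and production are binding at x*.
The binding rows give the dual system: 1·y_airtime + 2·y_production = 16.5 and 6·y_airtime + 3·y_production = 40.5.
→ y_airtime = 3.5 and y_production = 6.5.
print ads enters the basis when its profit ≥ yᵀa₃ = 3.5·1 + 6.5·1 = 10.

10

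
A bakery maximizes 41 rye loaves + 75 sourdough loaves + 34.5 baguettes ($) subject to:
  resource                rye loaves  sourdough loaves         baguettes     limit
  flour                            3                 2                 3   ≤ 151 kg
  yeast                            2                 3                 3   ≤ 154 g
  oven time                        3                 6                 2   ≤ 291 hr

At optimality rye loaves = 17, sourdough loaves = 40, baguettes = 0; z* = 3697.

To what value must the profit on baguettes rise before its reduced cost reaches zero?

39

Check each constraint at x*: flour 131/151 (slack 20); yeast 154/154 (tight); oven time 291/291 (tight).
Slack constraints have shadow price 0 (complementary slackness).
Dual feasibility on the basic columns requires 2·y_yeast + 3·y_oven time = 41, 3·y_yeast + 6·y_oven time = 75.
This yields shadow prices y_yeast = 7, y_oven time = 9.
baguettes enters the basis when its profit ≥ yᵀa₃ = 7·3 + 9·2 = 39.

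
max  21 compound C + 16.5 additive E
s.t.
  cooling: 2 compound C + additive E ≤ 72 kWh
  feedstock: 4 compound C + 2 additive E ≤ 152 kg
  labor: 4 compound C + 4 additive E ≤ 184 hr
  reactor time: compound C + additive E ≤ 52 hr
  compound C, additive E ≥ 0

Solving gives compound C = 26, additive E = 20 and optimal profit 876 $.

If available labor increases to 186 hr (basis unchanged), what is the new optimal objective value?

882

Check each constraint at x*: cooling 72/72 (tight); feedstock 144/152 (slack 8); labor 184/184 (tight); reactor time 46/52 (slack 6).
Slack constraints have shadow price 0 (complementary slackness).
From A_Bᵀ y = c: 2·y_cooling + 4·y_labor = 21; 1·y_cooling + 4·y_labor = 16.5.
→ y_cooling = 4.5 and y_labor = 3.
Δz = y_labor·Δb = 3 × (2) = 6, so new z* = 876 + 6 = 882.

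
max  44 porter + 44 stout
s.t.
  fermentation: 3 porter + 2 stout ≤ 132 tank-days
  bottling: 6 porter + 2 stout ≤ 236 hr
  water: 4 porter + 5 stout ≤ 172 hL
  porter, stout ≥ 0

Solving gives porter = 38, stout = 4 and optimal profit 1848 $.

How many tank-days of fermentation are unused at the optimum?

fermentation used = 3·38 + 2·4 = 122; slack = 132 − 122 = 10.

10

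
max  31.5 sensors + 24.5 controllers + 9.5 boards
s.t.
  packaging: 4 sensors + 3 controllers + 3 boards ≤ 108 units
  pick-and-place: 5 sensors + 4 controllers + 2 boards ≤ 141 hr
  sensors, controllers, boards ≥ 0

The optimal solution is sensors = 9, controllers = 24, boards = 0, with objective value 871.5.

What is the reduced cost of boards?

Check each constraint at x*: packaging 108/108 (tight); pick-and-place 141/141 (tight).
From A_Bᵀ y = c: 4·y_packaging + 5·y_pick-and-place = 31.5; 3·y_packaging + 4·y_pick-and-place = 24.5.
→ y_packaging = 3.5 and y_pick-and-place = 3.5.
Reduced cost of boards: c₃ − yᵀa₃ = 9.5 − (3.5·3 + 3.5·2) = 9.5 − 17.5 = -8.

-8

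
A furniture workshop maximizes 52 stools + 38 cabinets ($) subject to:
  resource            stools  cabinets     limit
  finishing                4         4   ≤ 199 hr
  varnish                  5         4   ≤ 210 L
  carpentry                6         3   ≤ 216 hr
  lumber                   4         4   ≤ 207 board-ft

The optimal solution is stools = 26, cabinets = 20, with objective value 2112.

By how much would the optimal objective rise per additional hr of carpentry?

2

Binding: varnish and carpentry. Non-binding: finishing (15 unused), lumber (23 unused).
Slack constraints have shadow price 0 (complementary slackness).
Dual feasibility on the basic columns requires 5·y_varnish + 6·y_carpentry = 52, 4·y_varnish + 3·y_carpentry = 38.
→ y_varnish = 8 and y_carpentry = 2.
Shadow price of carpentry = 2.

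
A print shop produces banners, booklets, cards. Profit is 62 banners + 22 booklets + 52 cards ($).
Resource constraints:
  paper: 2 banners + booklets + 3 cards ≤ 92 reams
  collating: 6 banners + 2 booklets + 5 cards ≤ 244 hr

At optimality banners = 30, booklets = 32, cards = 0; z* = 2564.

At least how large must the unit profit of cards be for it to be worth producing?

At the optimum: paper uses 92 of 92 (binding); collating uses 244 of 244 (binding).
The binding rows give the dual system: 2·y_paper + 6·y_collating = 62 and 1·y_paper + 2·y_collating = 22.
This yields shadow prices y_paper = 4, y_collating = 9.
cards enters the basis when its profit ≥ yᵀa₃ = 4·3 + 9·5 = 57.

57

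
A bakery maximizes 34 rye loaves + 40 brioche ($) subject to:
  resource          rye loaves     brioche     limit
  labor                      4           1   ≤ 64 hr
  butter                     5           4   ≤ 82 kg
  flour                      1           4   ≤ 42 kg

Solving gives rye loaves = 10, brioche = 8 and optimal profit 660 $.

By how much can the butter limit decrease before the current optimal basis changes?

Binding constraints: butter, flour. The basis is B = [[5,4],[1,4]] with det 16.
Per unit decrease in butter, x* moves by d = (-0.25, 0.0625).
The basis stays optimal until rye loaves reaches 0; allowable decrease = 40 kg.

40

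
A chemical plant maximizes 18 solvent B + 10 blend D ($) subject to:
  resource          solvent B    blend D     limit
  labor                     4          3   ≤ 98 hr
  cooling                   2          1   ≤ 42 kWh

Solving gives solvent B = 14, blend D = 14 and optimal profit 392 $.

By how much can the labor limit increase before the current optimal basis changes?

28

Binding constraints: labor, cooling. The basis is B = [[4,3],[2,1]] with det -2.
Per unit increase in labor, x* moves by d = (-0.5, 1).
The basis stays optimal until solvent B reaches 0; allowable increase = 28 hr.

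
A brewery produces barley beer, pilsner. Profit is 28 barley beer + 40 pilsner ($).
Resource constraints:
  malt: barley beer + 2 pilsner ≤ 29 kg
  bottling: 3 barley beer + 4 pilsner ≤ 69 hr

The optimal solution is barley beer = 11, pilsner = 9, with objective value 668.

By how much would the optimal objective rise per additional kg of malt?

Check each constraint at x*: malt 29/29 (tight); bottling 69/69 (tight).
The binding rows give the dual system: 1·y_malt + 3·y_bottling = 28 and 2·y_malt + 4·y_bottling = 40.
Solving: y_malt = 4, y_bottling = 8.
Shadow price of malt = 4.

4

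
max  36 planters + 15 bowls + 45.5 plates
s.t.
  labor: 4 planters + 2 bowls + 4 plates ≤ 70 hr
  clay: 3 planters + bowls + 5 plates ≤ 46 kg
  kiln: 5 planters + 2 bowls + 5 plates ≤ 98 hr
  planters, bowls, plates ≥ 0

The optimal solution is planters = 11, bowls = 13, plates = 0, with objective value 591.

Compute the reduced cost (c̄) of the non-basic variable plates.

Check each constraint at x*: labor 70/70 (tight); clay 46/46 (tight); kiln 81/98 (slack 17).
Since kiln is not tight, its dual is 0.
Dual feasibility on the basic columns requires 4·y_labor + 3·y_clay = 36, 2·y_labor + 1·y_clay = 15.
→ y_labor = 4.5 and y_clay = 6.
Reduced cost of plates: c₃ − yᵀa₃ = 45.5 − (4.5·4 + 6·5) = 45.5 − 48 = -2.5.

-2.5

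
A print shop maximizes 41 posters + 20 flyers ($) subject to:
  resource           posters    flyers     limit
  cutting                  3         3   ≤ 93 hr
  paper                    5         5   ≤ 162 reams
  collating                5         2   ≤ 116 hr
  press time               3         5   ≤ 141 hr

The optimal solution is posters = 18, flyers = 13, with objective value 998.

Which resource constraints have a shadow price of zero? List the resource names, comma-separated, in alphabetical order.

paper, press time

cutting: 93/93 (binding)
paper: 155/162 (slack 7)
collating: 116/116 (binding)
press time: 119/141 (slack 22)
By complementary slackness, a constraint with positive slack has shadow price 0 → paper, press time.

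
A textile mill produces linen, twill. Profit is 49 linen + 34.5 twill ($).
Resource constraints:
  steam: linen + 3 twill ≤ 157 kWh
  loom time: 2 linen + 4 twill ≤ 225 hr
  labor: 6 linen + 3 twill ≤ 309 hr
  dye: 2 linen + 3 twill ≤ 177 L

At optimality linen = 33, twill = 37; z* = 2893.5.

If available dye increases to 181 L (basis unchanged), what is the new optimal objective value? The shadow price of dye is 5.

Δb = 4, so new z* = 2893.5 + (5)·(4) = 2893.5 + 20 = 2913.5.

2913.5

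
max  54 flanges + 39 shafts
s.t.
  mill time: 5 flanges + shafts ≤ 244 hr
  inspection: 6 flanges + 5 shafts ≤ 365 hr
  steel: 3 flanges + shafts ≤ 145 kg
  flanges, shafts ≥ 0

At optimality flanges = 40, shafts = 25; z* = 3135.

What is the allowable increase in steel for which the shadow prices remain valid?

9

Binding constraints: inspection, steel. The basis is B = [[6,5],[3,1]] with det -9.
Per unit increase in steel, x* moves by d = (0.5556, -0.6667).
The basis stays optimal until mill time becomes binding; allowable increase = 9 kg.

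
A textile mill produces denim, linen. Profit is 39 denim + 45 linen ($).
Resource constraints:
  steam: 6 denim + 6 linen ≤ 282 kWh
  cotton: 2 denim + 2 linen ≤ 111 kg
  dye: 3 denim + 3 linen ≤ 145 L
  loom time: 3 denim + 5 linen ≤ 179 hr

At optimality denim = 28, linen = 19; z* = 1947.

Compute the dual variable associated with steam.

5

Binding: steam and loom time. Non-binding: cotton (17 unused), dye (4 unused).
By complementary slackness, y = 0 for the non-binding constraints.
From A_Bᵀ y = c: 6·y_steam + 3·y_loom time = 39; 6·y_steam + 5·y_loom time = 45.
→ y_steam = 5 and y_loom time = 3.
Shadow price of steam = 5.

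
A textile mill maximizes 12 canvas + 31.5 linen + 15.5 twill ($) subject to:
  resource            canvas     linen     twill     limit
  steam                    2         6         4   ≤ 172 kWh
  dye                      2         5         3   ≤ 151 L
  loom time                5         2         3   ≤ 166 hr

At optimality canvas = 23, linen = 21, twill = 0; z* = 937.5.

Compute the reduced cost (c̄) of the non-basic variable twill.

Binding: steam and dye. Non-binding: loom time (9 unused).
Slack constraints have shadow price 0 (complementary slackness).
From A_Bᵀ y = c: 2·y_steam + 2·y_dye = 12; 6·y_steam + 5·y_dye = 31.5.
→ y_steam = 1.5 and y_dye = 4.5.
Reduced cost of twill: c₃ − yᵀa₃ = 15.5 − (1.5·4 + 4.5·3) = 15.5 − 19.5 = -4.

-4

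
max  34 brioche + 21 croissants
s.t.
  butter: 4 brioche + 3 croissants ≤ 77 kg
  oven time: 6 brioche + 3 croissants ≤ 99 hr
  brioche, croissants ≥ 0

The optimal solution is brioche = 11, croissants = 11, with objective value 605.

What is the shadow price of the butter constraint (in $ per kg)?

Both butter and oven time are binding at x*.
From A_Bᵀ y = c: 4·y_butter + 6·y_oven time = 34; 3·y_butter + 3·y_oven time = 21.
→ y_butter = 4 and y_oven time = 3.
Shadow price of butter = 4.

4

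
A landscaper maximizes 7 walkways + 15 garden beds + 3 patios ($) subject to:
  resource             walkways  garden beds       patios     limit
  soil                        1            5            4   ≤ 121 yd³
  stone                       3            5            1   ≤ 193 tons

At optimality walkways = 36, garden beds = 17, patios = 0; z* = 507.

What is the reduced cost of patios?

-3

Both soil and stone are binding at x*.
The binding rows give the dual system: 1·y_soil + 3·y_stone = 7 and 5·y_soil + 5·y_stone = 15.
Solving: y_soil = 1, y_stone = 2.
Reduced cost of patios: c₃ − yᵀa₃ = 3 − (1·4 + 2·1) = 3 − 6 = -3.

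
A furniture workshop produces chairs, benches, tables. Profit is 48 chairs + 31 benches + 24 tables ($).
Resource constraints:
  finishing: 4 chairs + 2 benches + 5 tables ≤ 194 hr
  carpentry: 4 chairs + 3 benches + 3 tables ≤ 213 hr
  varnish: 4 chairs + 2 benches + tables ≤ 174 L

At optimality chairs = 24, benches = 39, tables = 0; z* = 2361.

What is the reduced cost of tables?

-2

At the optimum: finishing uses 174 of 194 (slack = 20); carpentry uses 213 of 213 (binding); varnish uses 174 of 174 (binding).
Slack constraints have shadow price 0 (complementary slackness).
The binding rows give the dual system: 4·y_carpentry + 4·y_varnish = 48 and 3·y_carpentry + 2·y_varnish = 31.
This yields shadow prices y_carpentry = 7, y_varnish = 5.
Reduced cost of tables: c₃ − yᵀa₃ = 24 − (7·3 + 5·1) = 24 − 26 = -2.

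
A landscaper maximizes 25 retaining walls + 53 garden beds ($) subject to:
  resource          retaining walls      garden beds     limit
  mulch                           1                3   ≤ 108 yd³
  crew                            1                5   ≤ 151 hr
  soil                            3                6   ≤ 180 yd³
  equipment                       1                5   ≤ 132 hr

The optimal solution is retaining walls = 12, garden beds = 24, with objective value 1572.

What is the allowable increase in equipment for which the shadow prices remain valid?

18

Binding constraints: soil, equipment. The basis is B = [[3,6],[1,5]] with det 9.
Per unit increase in equipment, x* moves by d = (-0.6667, 0.3333).
The basis stays optimal until retaining walls reaches 0; allowable increase = 18 hr.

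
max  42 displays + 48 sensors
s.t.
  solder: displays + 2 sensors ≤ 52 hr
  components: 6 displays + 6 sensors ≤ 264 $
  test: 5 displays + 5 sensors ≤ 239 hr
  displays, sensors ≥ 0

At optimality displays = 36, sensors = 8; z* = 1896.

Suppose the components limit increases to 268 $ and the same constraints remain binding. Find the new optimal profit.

Check each constraint at x*: solder 52/52 (tight); components 264/264 (tight); test 220/239 (slack 19).
By complementary slackness, y = 0 for the non-binding constraint.
The binding rows give the dual system: 1·y_solder + 6·y_components = 42 and 2·y_solder + 6·y_components = 48.
→ y_solder = 6 and y_components = 6.
Δz = y_components·Δb = 6 × (4) = 24, so new z* = 1896 + 24 = 1920.

1920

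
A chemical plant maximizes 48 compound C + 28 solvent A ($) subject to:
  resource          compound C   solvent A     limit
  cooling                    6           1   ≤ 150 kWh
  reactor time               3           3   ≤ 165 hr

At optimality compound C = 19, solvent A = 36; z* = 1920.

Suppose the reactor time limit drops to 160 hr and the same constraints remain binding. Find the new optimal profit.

Check each constraint at x*: cooling 150/150 (tight); reactor time 165/165 (tight).
Dual feasibility on the basic columns requires 6·y_cooling + 3·y_reactor time = 48, 1·y_cooling + 3·y_reactor time = 28.
→ y_cooling = 4 and y_reactor time = 8.
Δz = y_reactor time·Δb = 8 × (-5) = -40, so new z* = 1920 − 40 = 1880.

1880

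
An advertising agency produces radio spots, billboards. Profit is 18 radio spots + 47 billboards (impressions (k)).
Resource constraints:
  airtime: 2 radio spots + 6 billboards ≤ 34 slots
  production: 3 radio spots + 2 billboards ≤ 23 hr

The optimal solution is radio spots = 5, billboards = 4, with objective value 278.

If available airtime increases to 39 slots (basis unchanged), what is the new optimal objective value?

315.5

Check each constraint at x*: airtime 34/34 (tight); production 23/23 (tight).
Dual feasibility on the basic columns requires 2·y_airtime + 3·y_production = 18, 6·y_airtime + 2·y_production = 47.
Solving: y_airtime = 7.5, y_production = 1.
Δz = y_airtime·Δb = 7.5 × (5) = 37.5, so new z* = 278 + 37.5 = 315.5.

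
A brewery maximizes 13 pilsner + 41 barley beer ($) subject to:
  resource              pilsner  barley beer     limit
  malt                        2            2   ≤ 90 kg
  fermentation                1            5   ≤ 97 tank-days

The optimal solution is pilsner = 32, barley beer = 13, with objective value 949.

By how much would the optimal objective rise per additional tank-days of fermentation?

7

Both malt and fermentation are binding at x*.
Dual feasibility on the basic columns requires 2·y_malt + 1·y_fermentation = 13, 2·y_malt + 5·y_fermentation = 41.
→ y_malt = 3 and y_fermentation = 7.
Shadow price of fermentation = 7.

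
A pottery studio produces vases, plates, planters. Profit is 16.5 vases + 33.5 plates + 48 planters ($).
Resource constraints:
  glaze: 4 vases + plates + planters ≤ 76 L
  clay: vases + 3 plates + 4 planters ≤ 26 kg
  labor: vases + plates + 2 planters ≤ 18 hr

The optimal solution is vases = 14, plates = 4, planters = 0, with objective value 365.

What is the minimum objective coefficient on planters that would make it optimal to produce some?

50

Check each constraint at x*: glaze 60/76 (slack 16); clay 26/26 (tight); labor 18/18 (tight).
Since glaze is not tight, its dual is 0.
Dual feasibility on the basic columns requires 1·y_clay + 1·y_labor = 16.5, 3·y_clay + 1·y_labor = 33.5.
Solving: y_clay = 8.5, y_labor = 8.
planters enters the basis when its profit ≥ yᵀa₃ = 8.5·4 + 8·2 = 50.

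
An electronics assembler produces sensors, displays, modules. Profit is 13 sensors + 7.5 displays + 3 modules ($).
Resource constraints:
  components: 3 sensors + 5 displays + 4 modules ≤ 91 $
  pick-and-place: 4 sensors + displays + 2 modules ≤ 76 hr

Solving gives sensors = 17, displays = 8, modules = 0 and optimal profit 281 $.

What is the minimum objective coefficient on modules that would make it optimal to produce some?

At the optimum: components uses 91 of 91 (binding); pick-and-place uses 76 of 76 (binding).
The binding rows give the dual system: 3·y_components + 4·y_pick-and-place = 13 and 5·y_components + 1·y_pick-and-place = 7.5.
→ y_components = 1 and y_pick-and-place = 2.5.
modules enters the basis when its profit ≥ yᵀa₃ = 1·4 + 2.5·2 = 9.

9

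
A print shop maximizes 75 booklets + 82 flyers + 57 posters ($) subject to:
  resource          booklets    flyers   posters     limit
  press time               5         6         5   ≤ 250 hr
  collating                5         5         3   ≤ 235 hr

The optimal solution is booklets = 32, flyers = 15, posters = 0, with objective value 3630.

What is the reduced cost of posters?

-2

Check each constraint at x*: press time 250/250 (tight); collating 235/235 (tight).
From A_Bᵀ y = c: 5·y_press time + 5·y_collating = 75; 6·y_press time + 5·y_collating = 82.
This yields shadow prices y_press time = 7, y_collating = 8.
Reduced cost of posters: c₃ − yᵀa₃ = 57 − (7·5 + 8·3) = 57 − 59 = -2.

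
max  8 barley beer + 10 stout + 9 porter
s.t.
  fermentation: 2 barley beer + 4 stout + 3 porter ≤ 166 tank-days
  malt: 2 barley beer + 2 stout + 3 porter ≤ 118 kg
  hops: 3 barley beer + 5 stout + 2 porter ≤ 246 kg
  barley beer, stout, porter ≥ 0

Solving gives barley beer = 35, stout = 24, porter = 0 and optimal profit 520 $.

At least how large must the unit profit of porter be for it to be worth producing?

Check each constraint at x*: fermentation 166/166 (tight); malt 118/118 (tight); hops 225/246 (slack 21).
Slack constraints have shadow price 0 (complementary slackness).
From A_Bᵀ y = c: 2·y_fermentation + 2·y_malt = 8; 4·y_fermentation + 2·y_malt = 10.
This yields shadow prices y_fermentation = 1, y_malt = 3.
porter enters the basis when its profit ≥ yᵀa₃ = 1·3 + 3·3 = 12.

12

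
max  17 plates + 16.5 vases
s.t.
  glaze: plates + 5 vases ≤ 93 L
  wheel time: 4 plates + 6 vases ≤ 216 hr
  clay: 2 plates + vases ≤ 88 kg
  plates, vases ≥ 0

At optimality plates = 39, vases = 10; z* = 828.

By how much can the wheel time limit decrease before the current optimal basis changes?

Binding constraints: wheel time, clay. The basis is B = [[4,6],[2,1]] with det -8.
Per unit decrease in wheel time, x* moves by d = (0.125, -0.25).
The basis stays optimal until vases reaches 0; allowable decrease = 40 hr.

40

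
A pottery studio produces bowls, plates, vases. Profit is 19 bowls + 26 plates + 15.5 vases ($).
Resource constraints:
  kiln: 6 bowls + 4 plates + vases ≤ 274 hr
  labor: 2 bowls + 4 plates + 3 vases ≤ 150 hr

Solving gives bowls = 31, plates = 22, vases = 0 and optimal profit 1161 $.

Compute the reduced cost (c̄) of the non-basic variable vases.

Check each constraint at x*: kiln 274/274 (tight); labor 150/150 (tight).
The binding rows give the dual system: 6·y_kiln + 2·y_labor = 19 and 4·y_kiln + 4·y_labor = 26.
→ y_kiln = 1.5 and y_labor = 5.
Reduced cost of vases: c₃ − yᵀa₃ = 15.5 − (1.5·1 + 5·3) = 15.5 − 16.5 = -1.

-1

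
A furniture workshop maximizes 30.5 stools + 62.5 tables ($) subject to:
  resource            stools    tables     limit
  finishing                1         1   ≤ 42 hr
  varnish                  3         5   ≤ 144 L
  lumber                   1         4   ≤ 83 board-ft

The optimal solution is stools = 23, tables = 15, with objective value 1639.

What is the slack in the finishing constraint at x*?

4

finishing used = 1·23 + 1·15 = 38; slack = 42 − 38 = 4.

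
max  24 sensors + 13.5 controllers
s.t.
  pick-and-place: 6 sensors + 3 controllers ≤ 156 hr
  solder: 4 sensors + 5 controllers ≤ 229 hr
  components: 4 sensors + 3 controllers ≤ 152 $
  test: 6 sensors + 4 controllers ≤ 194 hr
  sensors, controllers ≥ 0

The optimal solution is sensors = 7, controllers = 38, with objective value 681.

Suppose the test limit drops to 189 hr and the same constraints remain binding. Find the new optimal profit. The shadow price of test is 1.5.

673.5

Δb = -5, so new z* = 681 + (1.5)·(-5) = 681 − 7.5 = 673.5.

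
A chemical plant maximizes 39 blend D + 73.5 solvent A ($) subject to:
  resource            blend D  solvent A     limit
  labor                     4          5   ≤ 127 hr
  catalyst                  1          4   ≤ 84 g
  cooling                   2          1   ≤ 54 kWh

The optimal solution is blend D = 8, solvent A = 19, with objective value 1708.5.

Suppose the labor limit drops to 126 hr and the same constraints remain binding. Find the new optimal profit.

At the optimum: labor uses 127 of 127 (binding); catalyst uses 84 of 84 (binding); cooling uses 35 of 54 (slack = 19).
Slack constraints have shadow price 0 (complementary slackness).
From A_Bᵀ y = c: 4·y_labor + 1·y_catalyst = 39; 5·y_labor + 4·y_catalyst = 73.5.
This yields shadow prices y_labor = 7.5, y_catalyst = 9.
Δz = y_labor·Δb = 7.5 × (-1) = -7.5, so new z* = 1708.5 − 7.5 = 1701.

1701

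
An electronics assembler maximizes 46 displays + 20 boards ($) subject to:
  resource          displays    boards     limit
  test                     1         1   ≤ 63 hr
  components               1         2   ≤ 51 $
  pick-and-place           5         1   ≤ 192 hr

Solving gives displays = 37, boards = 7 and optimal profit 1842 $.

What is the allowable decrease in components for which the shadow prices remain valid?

12.6

Binding constraints: components, pick-and-place. The basis is B = [[1,2],[5,1]] with det -9.
Per unit decrease in components, x* moves by d = (0.1111, -0.5556).
The basis stays optimal until boards reaches 0; allowable decrease = 12.6 $.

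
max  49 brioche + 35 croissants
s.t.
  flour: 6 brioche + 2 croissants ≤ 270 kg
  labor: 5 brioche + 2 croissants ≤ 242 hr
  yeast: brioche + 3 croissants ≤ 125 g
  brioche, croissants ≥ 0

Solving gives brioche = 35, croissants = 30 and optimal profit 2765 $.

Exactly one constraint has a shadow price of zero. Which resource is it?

flour: 270/270 (binding)
labor: 235/242 (slack 7)
yeast: 125/125 (binding)
By complementary slackness, a constraint with positive slack has shadow price 0 → labor.

labor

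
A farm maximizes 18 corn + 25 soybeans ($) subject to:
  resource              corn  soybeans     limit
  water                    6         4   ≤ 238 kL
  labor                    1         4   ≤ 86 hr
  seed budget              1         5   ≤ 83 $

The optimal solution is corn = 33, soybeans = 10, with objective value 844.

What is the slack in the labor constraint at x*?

labor used = 1·33 + 4·10 = 73; slack = 86 − 73 = 13.

13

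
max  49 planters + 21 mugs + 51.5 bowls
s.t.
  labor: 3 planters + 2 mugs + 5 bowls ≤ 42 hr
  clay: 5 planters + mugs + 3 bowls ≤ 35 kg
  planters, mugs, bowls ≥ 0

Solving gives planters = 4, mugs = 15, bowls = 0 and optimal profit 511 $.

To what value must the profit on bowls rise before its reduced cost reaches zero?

Check each constraint at x*: labor 42/42 (tight); clay 35/35 (tight).
Dual feasibility on the basic columns requires 3·y_labor + 5·y_clay = 49, 2·y_labor + 1·y_clay = 21.
→ y_labor = 8 and y_clay = 5.
bowls enters the basis when its profit ≥ yᵀa₃ = 8·5 + 5·3 = 55.

55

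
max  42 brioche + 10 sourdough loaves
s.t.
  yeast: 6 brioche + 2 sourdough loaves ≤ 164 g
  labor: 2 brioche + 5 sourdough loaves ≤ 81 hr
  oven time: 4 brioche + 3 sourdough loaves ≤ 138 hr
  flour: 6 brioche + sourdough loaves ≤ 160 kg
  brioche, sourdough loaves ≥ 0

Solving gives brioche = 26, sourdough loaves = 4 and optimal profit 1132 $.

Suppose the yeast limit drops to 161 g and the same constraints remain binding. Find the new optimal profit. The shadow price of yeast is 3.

Δb = -3, so new z* = 1132 + (3)·(-3) = 1132 − 9 = 1123.

1123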